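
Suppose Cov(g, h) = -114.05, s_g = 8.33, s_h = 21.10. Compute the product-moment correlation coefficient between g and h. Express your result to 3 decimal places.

r = Cov(g,h) / (s_g · s_h) = -114.05 / (8.33 × 21.10)
  = -114.05 / 175.7630 ≈ -0.649

-0.649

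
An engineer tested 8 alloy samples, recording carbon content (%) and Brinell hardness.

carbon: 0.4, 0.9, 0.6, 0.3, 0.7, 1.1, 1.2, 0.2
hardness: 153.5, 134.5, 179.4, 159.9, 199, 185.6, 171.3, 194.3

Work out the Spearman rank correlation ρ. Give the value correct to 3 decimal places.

-0.071

Rank carbon: 3, 6, 4, 2, 5, 7, 8, 1
Rank hardness: 2, 1, 5, 3, 8, 6, 4, 7
d = rank(carbon) − rank(hardness): 1, 5, -1, -1, -3, 1, 4, -6; Σd² = 90
ρ = 1 − 6Σd² / [n(n²−1)] = 1 − 6×90 / (8×63) = 1 − 540/504 ≈ -0.071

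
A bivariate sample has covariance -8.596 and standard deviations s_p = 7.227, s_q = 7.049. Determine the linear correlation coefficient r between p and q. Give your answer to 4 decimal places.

-0.1687

r = Cov(p,q) / (s_p · s_q) = -8.596 / (7.227 × 7.049)
  = -8.596 / 50.9431 ≈ -0.1687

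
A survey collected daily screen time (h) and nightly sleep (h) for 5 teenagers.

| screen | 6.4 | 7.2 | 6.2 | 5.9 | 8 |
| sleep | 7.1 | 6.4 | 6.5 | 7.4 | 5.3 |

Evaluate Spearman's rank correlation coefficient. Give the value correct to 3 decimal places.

-0.900

Rank screen: 3, 4, 2, 1, 5
Rank sleep: 4, 2, 3, 5, 1
d = rank(screen) − rank(sleep): -1, 2, -1, -4, 4; Σd² = 38
ρ = 1 − 6Σd² / [n(n²−1)] = 1 − 6×38 / (5×24) = 1 − 228/120 ≈ -0.900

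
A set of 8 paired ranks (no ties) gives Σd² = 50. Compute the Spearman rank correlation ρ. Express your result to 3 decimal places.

0.405

ρ = 1 − 6Σd² / [n(n²−1)] = 1 − 6×50 / (8×63)
  = 1 − 300/504 = 1 − 0.5952 ≈ 0.405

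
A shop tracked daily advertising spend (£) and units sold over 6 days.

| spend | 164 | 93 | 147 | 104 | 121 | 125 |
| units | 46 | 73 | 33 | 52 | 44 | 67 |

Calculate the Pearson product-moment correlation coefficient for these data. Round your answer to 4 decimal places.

-0.6535

n = 6, Σx = 754, Σy = 315, Σx² = 98236, Σy² = 17663, Σxy = 38291
nΣxy − ΣxΣy = 229746 − 237510 = -7764
nΣx² − (Σx)² = 589416 − 568516 = 20900; nΣy² − (Σy)² = 105978 − 99225 = 6753
r = -7764 / √(20900 × 6753) = -7764 / 11880.1389 ≈ -0.6535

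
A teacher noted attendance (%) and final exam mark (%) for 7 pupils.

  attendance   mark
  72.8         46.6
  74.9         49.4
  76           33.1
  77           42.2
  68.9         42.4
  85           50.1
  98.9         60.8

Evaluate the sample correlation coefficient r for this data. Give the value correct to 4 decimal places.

n = 7, Σx = 553.5, Σy = 324.6, Σx² = 44368.27, Σy² = 15492.78, Σxy = 26050.52
nΣxy − ΣxΣy = 182353.64 − 179666.1 = 2687.54
nΣx² − (Σx)² = 310577.89 − 306362.25 = 4215.64; nΣy² − (Σy)² = 108449.46 − 105365.16 = 3084.3
r = 2687.54 / √(4215.64 × 3084.3) = 2687.54 / 3605.8700 ≈ 0.7453

0.7453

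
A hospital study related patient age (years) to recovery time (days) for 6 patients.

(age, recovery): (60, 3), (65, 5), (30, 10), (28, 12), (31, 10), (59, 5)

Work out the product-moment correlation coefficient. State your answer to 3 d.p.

-0.953

n = 6, Σx = 273, Σy = 45, Σx² = 13951, Σy² = 403, Σxy = 1746
nΣxy − ΣxΣy = 10476 − 12285 = -1809
nΣx² − (Σx)² = 83706 − 74529 = 9177; nΣy² − (Σy)² = 2418 − 2025 = 393
r = -1809 / √(9177 × 393) = -1809 / 1899.0948 ≈ -0.953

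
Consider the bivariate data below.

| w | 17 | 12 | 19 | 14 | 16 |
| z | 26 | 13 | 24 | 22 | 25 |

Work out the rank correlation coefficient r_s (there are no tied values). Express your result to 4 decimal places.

0.7000

Rank w: 4, 1, 5, 2, 3
Rank z: 5, 1, 3, 2, 4
d = rank(w) − rank(z): -1, 0, 2, 0, -1; Σd² = 6
ρ = 1 − 6Σd² / [n(n²−1)] = 1 − 6×6 / (5×24) = 1 − 36/120 ≈ 0.7000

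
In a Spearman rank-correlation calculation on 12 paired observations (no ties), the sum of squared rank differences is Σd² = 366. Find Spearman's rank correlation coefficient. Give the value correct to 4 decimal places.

ρ = 1 − 6Σd² / [n(n²−1)] = 1 − 6×366 / (12×143)
  = 1 − 2196/1716 = 1 − 1.27972 ≈ -0.2797

-0.2797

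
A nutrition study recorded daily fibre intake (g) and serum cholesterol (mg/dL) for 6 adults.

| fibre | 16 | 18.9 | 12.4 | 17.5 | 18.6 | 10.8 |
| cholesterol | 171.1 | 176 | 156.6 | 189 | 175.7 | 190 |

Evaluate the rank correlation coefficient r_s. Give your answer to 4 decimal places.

-0.0286

Rank fibre: 3, 6, 2, 4, 5, 1
Rank cholesterol: 2, 4, 1, 5, 3, 6
d = rank(fibre) − rank(cholesterol): 1, 2, 1, -1, 2, -5; Σd² = 36
ρ = 1 − 6Σd² / [n(n²−1)] = 1 − 6×36 / (6×35) = 1 − 216/210 ≈ -0.0286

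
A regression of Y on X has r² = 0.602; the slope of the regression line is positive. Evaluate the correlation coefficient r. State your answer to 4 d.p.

|r| = √0.602 = 0.7759
The association is positive, so r = 0.7759.

0.7759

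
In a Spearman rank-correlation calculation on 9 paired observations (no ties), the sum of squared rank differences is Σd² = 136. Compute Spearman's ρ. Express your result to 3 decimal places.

-0.133

ρ = 1 − 6Σd² / [n(n²−1)] = 1 − 6×136 / (9×80)
  = 1 − 816/720 = 1 − 1.1333 ≈ -0.133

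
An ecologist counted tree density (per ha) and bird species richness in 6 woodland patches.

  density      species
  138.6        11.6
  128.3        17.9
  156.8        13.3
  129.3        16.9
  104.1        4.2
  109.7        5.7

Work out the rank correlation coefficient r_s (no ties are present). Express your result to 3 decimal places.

Rank density: 5, 3, 6, 4, 1, 2
Rank species: 3, 6, 4, 5, 1, 2
d = rank(density) − rank(species): 2, -3, 2, -1, 0, 0; Σd² = 18
ρ = 1 − 6Σd² / [n(n²−1)] = 1 − 6×18 / (6×35) = 1 − 108/210 ≈ 0.486

0.486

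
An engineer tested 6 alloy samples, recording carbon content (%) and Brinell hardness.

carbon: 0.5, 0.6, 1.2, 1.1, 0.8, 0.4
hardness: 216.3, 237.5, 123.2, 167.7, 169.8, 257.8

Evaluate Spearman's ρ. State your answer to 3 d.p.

Rank carbon: 2, 3, 6, 5, 4, 1
Rank hardness: 4, 5, 1, 2, 3, 6
d = rank(carbon) − rank(hardness): -2, -2, 5, 3, 1, -5; Σd² = 68
ρ = 1 − 6Σd² / [n(n²−1)] = 1 − 6×68 / (6×35) = 1 − 408/210 ≈ -0.943

-0.943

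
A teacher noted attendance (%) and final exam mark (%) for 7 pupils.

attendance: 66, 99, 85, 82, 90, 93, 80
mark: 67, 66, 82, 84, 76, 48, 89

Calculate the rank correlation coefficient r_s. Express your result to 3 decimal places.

-0.607

Rank attendance: 1, 7, 4, 3, 5, 6, 2
Rank mark: 3, 2, 5, 6, 4, 1, 7
d = rank(attendance) − rank(mark): -2, 5, -1, -3, 1, 5, -5; Σd² = 90
ρ = 1 − 6Σd² / [n(n²−1)] = 1 − 6×90 / (7×48) = 1 − 540/336 ≈ -0.607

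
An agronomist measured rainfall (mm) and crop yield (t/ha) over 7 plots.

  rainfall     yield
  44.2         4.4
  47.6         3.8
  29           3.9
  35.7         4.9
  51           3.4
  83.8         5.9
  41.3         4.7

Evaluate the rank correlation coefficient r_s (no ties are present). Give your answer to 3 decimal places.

Rank rainfall: 4, 5, 1, 2, 6, 7, 3
Rank yield: 4, 2, 3, 6, 1, 7, 5
d = rank(rainfall) − rank(yield): 0, 3, -2, -4, 5, 0, -2; Σd² = 58
ρ = 1 − 6Σd² / [n(n²−1)] = 1 − 6×58 / (7×48) = 1 − 348/336 ≈ -0.036

-0.036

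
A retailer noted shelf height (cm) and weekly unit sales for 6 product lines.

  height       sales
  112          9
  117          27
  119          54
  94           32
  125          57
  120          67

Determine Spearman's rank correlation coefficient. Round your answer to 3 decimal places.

0.771

Rank height: 2, 3, 4, 1, 6, 5
Rank sales: 1, 2, 4, 3, 5, 6
d = rank(height) − rank(sales): 1, 1, 0, -2, 1, -1; Σd² = 8
ρ = 1 − 6Σd² / [n(n²−1)] = 1 − 6×8 / (6×35) = 1 − 48/210 ≈ 0.771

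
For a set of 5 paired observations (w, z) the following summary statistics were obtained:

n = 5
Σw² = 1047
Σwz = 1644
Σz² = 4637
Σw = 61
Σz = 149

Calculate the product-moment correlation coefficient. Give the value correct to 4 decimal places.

-0.7120

r = (nΣwz − ΣwΣz) / √[(nΣw² − (Σw)²)(nΣz² − (Σz)²)]
Numerator: 5×1644 − 61×149 = -869
Denominator: √[(5235 − 3721)(23185 − 22201)] = √[1514 × 984] = 1220.5638
r = -869 / 1220.5638 ≈ -0.7120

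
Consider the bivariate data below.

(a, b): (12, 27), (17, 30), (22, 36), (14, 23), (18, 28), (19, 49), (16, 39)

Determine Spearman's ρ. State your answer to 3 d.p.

0.643

Rank a: 1, 4, 7, 2, 5, 6, 3
Rank b: 2, 4, 5, 1, 3, 7, 6
d = rank(a) − rank(b): -1, 0, 2, 1, 2, -1, -3; Σd² = 20
ρ = 1 − 6Σd² / [n(n²−1)] = 1 − 6×20 / (7×48) = 1 − 120/336 ≈ 0.643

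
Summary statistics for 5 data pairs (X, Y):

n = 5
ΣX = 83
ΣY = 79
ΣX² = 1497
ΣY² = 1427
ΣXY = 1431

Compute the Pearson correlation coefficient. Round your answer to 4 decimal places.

0.8192

r = (nΣXY − ΣXΣY) / √[(nΣX² − (ΣX)²)(nΣY² − (ΣY)²)]
Numerator: 5×1431 − 83×79 = 598
Denominator: √[(7485 − 6889)(7135 − 6241)] = √[596 × 894] = 729.9479
r = 598 / 729.9479 ≈ 0.8192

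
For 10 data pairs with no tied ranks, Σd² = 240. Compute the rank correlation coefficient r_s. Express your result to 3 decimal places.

-0.455

ρ = 1 − 6Σd² / [n(n²−1)] = 1 − 6×240 / (10×99)
  = 1 − 1440/990 = 1 − 1.4545 ≈ -0.455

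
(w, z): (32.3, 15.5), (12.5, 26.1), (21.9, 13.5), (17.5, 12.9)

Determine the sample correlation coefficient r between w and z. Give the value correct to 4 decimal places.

-0.5330

n = 4, Σw = 84.2, Σz = 68, Σw² = 1985.4, Σz² = 1270.12, Σwz = 1348.3
nΣwz − ΣwΣz = 5393.2 − 5725.6 = -332.4
nΣw² − (Σw)² = 7941.6 − 7089.64 = 851.96; nΣz² − (Σz)² = 5080.48 − 4624 = 456.48
r = -332.4 / √(851.96 × 456.48) = -332.4 / 623.6206 ≈ -0.5330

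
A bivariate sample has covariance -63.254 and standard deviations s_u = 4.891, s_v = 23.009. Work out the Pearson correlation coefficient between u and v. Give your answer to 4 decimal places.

r = Cov(u,v) / (s_u · s_v) = -63.254 / (4.891 × 23.009)
  = -63.254 / 112.5370 ≈ -0.5621

-0.5621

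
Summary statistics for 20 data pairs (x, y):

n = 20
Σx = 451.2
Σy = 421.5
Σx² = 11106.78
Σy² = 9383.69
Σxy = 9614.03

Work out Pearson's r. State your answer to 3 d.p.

r = (nΣxy − ΣxΣy) / √[(nΣx² − (Σx)²)(nΣy² − (Σy)²)]
Numerator: 20×9614.03 − 451.2×421.5 = 2099.8
Denominator: √[(222135.6 − 203581.44)(187673.8 − 177662.25)] = √[18554.16 × 10011.55] = 13629.2296
r = 2099.8 / 13629.2296 ≈ 0.154

0.154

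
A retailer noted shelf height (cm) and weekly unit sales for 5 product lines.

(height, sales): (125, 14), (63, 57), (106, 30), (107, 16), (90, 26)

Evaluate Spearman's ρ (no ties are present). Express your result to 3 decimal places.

Rank height: 5, 1, 3, 4, 2
Rank sales: 1, 5, 4, 2, 3
d = rank(height) − rank(sales): 4, -4, -1, 2, -1; Σd² = 38
ρ = 1 − 6Σd² / [n(n²−1)] = 1 − 6×38 / (5×24) = 1 − 228/120 ≈ -0.900

-0.900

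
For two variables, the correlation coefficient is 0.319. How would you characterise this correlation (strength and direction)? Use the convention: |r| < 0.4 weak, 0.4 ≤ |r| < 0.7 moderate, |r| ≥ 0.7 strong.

r = 0.319 > 0 so the relationship is positive.
|r| = 0.319, which falls in the weak range.

weak positive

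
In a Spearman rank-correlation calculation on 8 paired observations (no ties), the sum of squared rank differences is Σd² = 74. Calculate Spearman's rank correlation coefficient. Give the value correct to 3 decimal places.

ρ = 1 − 6Σd² / [n(n²−1)] = 1 − 6×74 / (8×63)
  = 1 − 444/504 = 1 − 0.8810 ≈ 0.119

0.119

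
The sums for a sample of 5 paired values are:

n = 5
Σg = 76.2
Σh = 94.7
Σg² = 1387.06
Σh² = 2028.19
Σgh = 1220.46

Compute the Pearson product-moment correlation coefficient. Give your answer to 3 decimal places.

-0.968

r = (nΣgh − ΣgΣh) / √[(nΣg² − (Σg)²)(nΣh² − (Σh)²)]
Numerator: 5×1220.46 − 76.2×94.7 = -1113.84
Denominator: √[(6935.3 − 5806.44)(10140.95 − 8968.09)] = √[1128.86 × 1172.86] = 1150.6497
r = -1113.84 / 1150.6497 ≈ -0.968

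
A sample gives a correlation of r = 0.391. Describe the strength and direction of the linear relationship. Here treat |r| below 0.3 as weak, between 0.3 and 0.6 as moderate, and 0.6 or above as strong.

r = 0.391 > 0 so the relationship is positive.
|r| = 0.391, which falls in the moderate range.

moderate positive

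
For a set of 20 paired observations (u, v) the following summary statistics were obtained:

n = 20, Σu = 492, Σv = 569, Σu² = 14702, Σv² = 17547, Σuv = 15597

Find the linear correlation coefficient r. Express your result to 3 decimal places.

r = (nΣuv − ΣuΣv) / √[(nΣu² − (Σu)²)(nΣv² − (Σv)²)]
Numerator: 20×15597 − 492×569 = 31992
Denominator: √[(294040 − 242064)(350940 − 323761)] = √[51976 × 27179] = 37585.3123
r = 31992 / 37585.3123 ≈ 0.851

0.851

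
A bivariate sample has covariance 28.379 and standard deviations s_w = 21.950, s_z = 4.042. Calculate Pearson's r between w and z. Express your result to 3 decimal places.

r = Cov(w,z) / (s_w · s_z) = 28.379 / (21.950 × 4.042)
  = 28.379 / 88.7219 ≈ 0.320

0.320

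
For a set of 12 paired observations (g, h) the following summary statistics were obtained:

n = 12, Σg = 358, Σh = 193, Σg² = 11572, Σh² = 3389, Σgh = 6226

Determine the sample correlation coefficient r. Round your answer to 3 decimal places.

r = (nΣgh − ΣgΣh) / √[(nΣg² − (Σg)²)(nΣh² − (Σh)²)]
Numerator: 12×6226 − 358×193 = 5618
Denominator: √[(138864 − 128164)(40668 − 37249)] = √[10700 × 3419] = 6048.4130
r = 5618 / 6048.4130 ≈ 0.929

0.929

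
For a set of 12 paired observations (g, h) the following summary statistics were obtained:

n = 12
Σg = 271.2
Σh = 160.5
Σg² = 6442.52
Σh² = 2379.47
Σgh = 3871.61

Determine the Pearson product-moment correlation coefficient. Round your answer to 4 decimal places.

0.9045

r = (nΣgh − ΣgΣh) / √[(nΣg² − (Σg)²)(nΣh² − (Σh)²)]
Numerator: 12×3871.61 − 271.2×160.5 = 2931.72
Denominator: √[(77310.24 − 73549.44)(28553.64 − 25760.25)] = √[3760.8 × 2793.39] = 3241.2006
r = 2931.72 / 3241.2006 ≈ 0.9045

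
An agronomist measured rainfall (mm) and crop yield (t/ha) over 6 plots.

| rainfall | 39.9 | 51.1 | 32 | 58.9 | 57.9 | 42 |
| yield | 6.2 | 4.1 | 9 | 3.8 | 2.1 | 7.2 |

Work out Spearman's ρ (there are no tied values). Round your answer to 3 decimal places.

-0.886

Rank rainfall: 2, 4, 1, 6, 5, 3
Rank yield: 4, 3, 6, 2, 1, 5
d = rank(rainfall) − rank(yield): -2, 1, -5, 4, 4, -2; Σd² = 66
ρ = 1 − 6Σd² / [n(n²−1)] = 1 − 6×66 / (6×35) = 1 − 396/210 ≈ -0.886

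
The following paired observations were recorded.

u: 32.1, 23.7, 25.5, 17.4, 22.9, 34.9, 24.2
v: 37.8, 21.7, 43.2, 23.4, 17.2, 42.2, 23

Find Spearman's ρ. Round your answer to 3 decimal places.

Rank u: 6, 3, 5, 1, 2, 7, 4
Rank v: 5, 2, 7, 4, 1, 6, 3
d = rank(u) − rank(v): 1, 1, -2, -3, 1, 1, 1; Σd² = 18
ρ = 1 − 6Σd² / [n(n²−1)] = 1 − 6×18 / (7×48) = 1 − 108/336 ≈ 0.679

0.679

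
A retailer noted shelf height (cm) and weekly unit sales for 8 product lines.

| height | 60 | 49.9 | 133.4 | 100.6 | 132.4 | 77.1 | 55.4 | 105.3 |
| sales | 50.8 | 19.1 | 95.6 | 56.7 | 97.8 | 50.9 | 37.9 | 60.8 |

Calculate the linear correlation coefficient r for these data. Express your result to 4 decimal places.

n = 8, Σx = 714.1, Σy = 469.6, Σx² = 71637.35, Σy² = 32588.4, Σxy = 47833.16
nΣxy − ΣxΣy = 382665.28 − 335341.36 = 47323.92
nΣx² − (Σx)² = 573098.8 − 509938.81 = 63159.99; nΣy² − (Σy)² = 260707.2 − 220524.16 = 40183.04
r = 47323.92 / √(63159.99 × 40183.04) = 47323.92 / 50378.1739 ≈ 0.9394

0.9394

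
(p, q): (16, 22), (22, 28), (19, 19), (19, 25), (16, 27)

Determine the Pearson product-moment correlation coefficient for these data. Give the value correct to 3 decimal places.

0.258

n = 5, Σp = 92, Σq = 121, Σp² = 1718, Σq² = 2983, Σpq = 2236
nΣpq − ΣpΣq = 11180 − 11132 = 48
nΣp² − (Σp)² = 8590 − 8464 = 126; nΣq² − (Σq)² = 14915 − 14641 = 274
r = 48 / √(126 × 274) = 48 / 185.8064 ≈ 0.258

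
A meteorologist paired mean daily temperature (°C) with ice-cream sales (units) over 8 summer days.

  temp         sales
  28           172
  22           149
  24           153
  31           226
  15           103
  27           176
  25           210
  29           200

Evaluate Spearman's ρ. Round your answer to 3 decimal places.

Rank temp: 6, 2, 3, 8, 1, 5, 4, 7
Rank sales: 4, 2, 3, 8, 1, 5, 7, 6
d = rank(temp) − rank(sales): 2, 0, 0, 0, 0, 0, -3, 1; Σd² = 14
ρ = 1 − 6Σd² / [n(n²−1)] = 1 − 6×14 / (8×63) = 1 − 84/504 ≈ 0.833

0.833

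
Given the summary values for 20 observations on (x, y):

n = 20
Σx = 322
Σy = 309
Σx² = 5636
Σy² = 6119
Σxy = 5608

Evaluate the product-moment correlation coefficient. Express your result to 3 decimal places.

r = (nΣxy − ΣxΣy) / √[(nΣx² − (Σx)²)(nΣy² − (Σy)²)]
Numerator: 20×5608 − 322×309 = 12662
Denominator: √[(112720 − 103684)(122380 − 95481)] = √[9036 × 26899] = 15590.3613
r = 12662 / 15590.3613 ≈ 0.812

0.812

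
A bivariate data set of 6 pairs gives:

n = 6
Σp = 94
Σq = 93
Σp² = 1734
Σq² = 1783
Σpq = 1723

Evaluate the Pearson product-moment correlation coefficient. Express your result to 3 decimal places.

0.890

r = (nΣpq − ΣpΣq) / √[(nΣp² − (Σp)²)(nΣq² − (Σq)²)]
Numerator: 6×1723 − 94×93 = 1596
Denominator: √[(10404 − 8836)(10698 − 8649)] = √[1568 × 2049] = 1792.4374
r = 1596 / 1792.4374 ≈ 0.890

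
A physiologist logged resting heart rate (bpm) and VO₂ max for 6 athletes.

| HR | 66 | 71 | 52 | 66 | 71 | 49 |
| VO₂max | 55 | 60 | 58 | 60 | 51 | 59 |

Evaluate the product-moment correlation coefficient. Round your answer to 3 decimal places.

n = 6, Σx = 375, Σy = 343, Σx² = 23899, Σy² = 19671, Σxy = 21378
nΣxy − ΣxΣy = 128268 − 128625 = -357
nΣx² − (Σx)² = 143394 − 140625 = 2769; nΣy² − (Σy)² = 118026 − 117649 = 377
r = -357 / √(2769 × 377) = -357 / 1021.7206 ≈ -0.349

-0.349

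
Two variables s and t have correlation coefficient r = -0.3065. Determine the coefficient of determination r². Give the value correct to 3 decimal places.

0.094

r² = (-0.3065)² = 0.094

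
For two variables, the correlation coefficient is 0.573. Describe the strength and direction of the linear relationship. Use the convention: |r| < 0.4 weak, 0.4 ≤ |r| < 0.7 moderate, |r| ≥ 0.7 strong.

r = 0.573 > 0 so the relationship is positive.
|r| = 0.573, which falls in the moderate range.

moderate positive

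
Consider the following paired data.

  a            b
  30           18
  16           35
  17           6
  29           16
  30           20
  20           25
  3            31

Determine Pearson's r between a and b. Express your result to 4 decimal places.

n = 7, Σa = 145, Σb = 151, Σa² = 3595, Σb² = 3827, Σab = 2859
nΣab − ΣaΣb = 20013 − 21895 = -1882
nΣa² − (Σa)² = 25165 − 21025 = 4140; nΣb² − (Σb)² = 26789 − 22801 = 3988
r = -1882 / √(4140 × 3988) = -1882 / 4063.2893 ≈ -0.4632

-0.4632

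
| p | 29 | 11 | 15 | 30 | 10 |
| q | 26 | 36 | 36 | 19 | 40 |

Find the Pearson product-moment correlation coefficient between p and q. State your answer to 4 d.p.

n = 5, Σp = 95, Σq = 157, Σp² = 2187, Σq² = 5229, Σpq = 2660
nΣpq − ΣpΣq = 13300 − 14915 = -1615
nΣp² − (Σp)² = 10935 − 9025 = 1910; nΣq² − (Σq)² = 26145 − 24649 = 1496
r = -1615 / √(1910 × 1496) = -1615 / 1690.3727 ≈ -0.9554

-0.9554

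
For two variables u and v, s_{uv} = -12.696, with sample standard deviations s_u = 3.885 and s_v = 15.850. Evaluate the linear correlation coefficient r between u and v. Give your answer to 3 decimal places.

-0.206

r = Cov(u,v) / (s_u · s_v) = -12.696 / (3.885 × 15.850)
  = -12.696 / 61.5772 ≈ -0.206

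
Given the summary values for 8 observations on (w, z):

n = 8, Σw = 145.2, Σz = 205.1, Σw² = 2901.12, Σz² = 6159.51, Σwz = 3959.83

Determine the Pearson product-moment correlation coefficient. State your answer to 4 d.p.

r = (nΣwz − ΣwΣz) / √[(nΣw² − (Σw)²)(nΣz² − (Σz)²)]
Numerator: 8×3959.83 − 145.2×205.1 = 1898.12
Denominator: √[(23208.96 − 21083.04)(49276.08 − 42066.01)] = √[2125.92 × 7210.07] = 3915.1031
r = 1898.12 / 3915.1031 ≈ 0.4848

0.4848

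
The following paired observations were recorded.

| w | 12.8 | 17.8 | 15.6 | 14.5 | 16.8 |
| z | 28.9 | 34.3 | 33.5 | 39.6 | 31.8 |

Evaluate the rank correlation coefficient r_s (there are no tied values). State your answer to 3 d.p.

0.300

Rank w: 1, 5, 3, 2, 4
Rank z: 1, 4, 3, 5, 2
d = rank(w) − rank(z): 0, 1, 0, -3, 2; Σd² = 14
ρ = 1 − 6Σd² / [n(n²−1)] = 1 − 6×14 / (5×24) = 1 − 84/120 ≈ 0.300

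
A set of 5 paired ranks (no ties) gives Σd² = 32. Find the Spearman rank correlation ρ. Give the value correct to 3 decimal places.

ρ = 1 − 6Σd² / [n(n²−1)] = 1 − 6×32 / (5×24)
  = 1 − 192/120 = 1 − 1.6000 ≈ -0.600

-0.600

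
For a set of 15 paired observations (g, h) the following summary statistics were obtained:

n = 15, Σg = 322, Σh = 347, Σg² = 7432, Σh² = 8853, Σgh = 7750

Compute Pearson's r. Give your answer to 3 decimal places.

r = (nΣgh − ΣgΣh) / √[(nΣg² − (Σg)²)(nΣh² − (Σh)²)]
Numerator: 15×7750 − 322×347 = 4516
Denominator: √[(111480 − 103684)(132795 − 120409)] = √[7796 × 12386] = 9826.5587
r = 4516 / 9826.5587 ≈ 0.460

0.460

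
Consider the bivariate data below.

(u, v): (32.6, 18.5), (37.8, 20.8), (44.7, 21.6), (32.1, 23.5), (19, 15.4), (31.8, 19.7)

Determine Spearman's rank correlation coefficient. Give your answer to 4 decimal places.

Rank u: 4, 5, 6, 3, 1, 2
Rank v: 2, 4, 5, 6, 1, 3
d = rank(u) − rank(v): 2, 1, 1, -3, 0, -1; Σd² = 16
ρ = 1 − 6Σd² / [n(n²−1)] = 1 − 6×16 / (6×35) = 1 − 96/210 ≈ 0.5429

0.5429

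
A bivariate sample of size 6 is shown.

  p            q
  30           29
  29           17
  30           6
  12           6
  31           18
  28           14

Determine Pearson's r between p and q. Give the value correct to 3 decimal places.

0.527

n = 6, Σp = 160, Σq = 90, Σp² = 4530, Σq² = 1722, Σpq = 2565
nΣpq − ΣpΣq = 15390 − 14400 = 990
nΣp² − (Σp)² = 27180 − 25600 = 1580; nΣq² − (Σq)² = 10332 − 8100 = 2232
r = 990 / √(1580 × 2232) = 990 / 1877.9137 ≈ 0.527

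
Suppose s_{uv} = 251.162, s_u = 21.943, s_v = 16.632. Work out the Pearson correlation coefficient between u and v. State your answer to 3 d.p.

r = Cov(u,v) / (s_u · s_v) = 251.162 / (21.943 × 16.632)
  = 251.162 / 364.9560 ≈ 0.688

0.688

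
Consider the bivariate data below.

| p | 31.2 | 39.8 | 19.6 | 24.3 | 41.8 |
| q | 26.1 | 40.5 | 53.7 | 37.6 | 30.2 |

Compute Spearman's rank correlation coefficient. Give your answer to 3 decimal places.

Rank p: 3, 4, 1, 2, 5
Rank q: 1, 4, 5, 3, 2
d = rank(p) − rank(q): 2, 0, -4, -1, 3; Σd² = 30
ρ = 1 − 6Σd² / [n(n²−1)] = 1 − 6×30 / (5×24) = 1 − 180/120 ≈ -0.500

-0.500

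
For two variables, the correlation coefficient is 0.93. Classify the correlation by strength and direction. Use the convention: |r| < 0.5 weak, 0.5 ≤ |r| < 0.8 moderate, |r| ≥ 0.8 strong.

strong positive

r = 0.93 > 0 so the relationship is positive.
|r| = 0.93, which falls in the strong range.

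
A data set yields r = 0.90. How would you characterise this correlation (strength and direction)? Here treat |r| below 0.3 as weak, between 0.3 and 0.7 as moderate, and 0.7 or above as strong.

r = 0.90 > 0 so the relationship is positive.
|r| = 0.90, which falls in the strong range.

strong positive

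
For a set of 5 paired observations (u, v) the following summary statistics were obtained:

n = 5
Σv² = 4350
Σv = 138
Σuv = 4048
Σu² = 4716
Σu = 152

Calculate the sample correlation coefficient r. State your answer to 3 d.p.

r = (nΣuv − ΣuΣv) / √[(nΣu² − (Σu)²)(nΣv² − (Σv)²)]
Numerator: 5×4048 − 152×138 = -736
Denominator: √[(23580 − 23104)(21750 − 19044)] = √[476 × 2706] = 1134.9255
r = -736 / 1134.9255 ≈ -0.649

-0.649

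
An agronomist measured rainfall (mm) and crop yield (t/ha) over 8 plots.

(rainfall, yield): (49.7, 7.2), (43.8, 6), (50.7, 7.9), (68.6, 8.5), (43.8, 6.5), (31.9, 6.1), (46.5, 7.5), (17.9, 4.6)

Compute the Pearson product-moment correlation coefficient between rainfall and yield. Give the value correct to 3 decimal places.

n = 8, Σx = 352.9, Σy = 54.3, Σx² = 17083.69, Σy² = 379.37, Σxy = 2514.65
nΣxy − ΣxΣy = 20117.2 − 19162.47 = 954.73
nΣx² − (Σx)² = 136669.52 − 124538.41 = 12131.11; nΣy² − (Σy)² = 3034.96 − 2948.49 = 86.47
r = 954.73 / √(12131.11 × 86.47) = 954.73 / 1024.1958 ≈ 0.932

0.932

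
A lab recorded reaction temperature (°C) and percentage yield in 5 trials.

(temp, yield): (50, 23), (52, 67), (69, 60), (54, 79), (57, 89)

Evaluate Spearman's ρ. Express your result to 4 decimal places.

0.4000

Rank temp: 1, 2, 5, 3, 4
Rank yield: 1, 3, 2, 4, 5
d = rank(temp) − rank(yield): 0, -1, 3, -1, -1; Σd² = 12
ρ = 1 − 6Σd² / [n(n²−1)] = 1 − 6×12 / (5×24) = 1 − 72/120 ≈ 0.4000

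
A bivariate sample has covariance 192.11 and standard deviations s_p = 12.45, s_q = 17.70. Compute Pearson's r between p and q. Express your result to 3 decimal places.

0.872

r = Cov(p,q) / (s_p · s_q) = 192.11 / (12.45 × 17.70)
  = 192.11 / 220.3650 ≈ 0.872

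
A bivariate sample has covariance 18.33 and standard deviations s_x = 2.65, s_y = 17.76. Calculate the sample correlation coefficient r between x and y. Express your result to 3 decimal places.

0.389

r = Cov(x,y) / (s_x · s_y) = 18.33 / (2.65 × 17.76)
  = 18.33 / 47.0640 ≈ 0.389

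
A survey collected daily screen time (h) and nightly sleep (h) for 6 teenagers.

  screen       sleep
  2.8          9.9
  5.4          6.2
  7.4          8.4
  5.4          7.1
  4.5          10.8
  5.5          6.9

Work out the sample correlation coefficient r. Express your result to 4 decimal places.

n = 6, Σx = 31, Σy = 49.3, Σx² = 171.42, Σy² = 421.67, Σxy = 248.25
nΣxy − ΣxΣy = 1489.5 − 1528.3 = -38.8
nΣx² − (Σx)² = 1028.52 − 961 = 67.52; nΣy² − (Σy)² = 2530.02 − 2430.49 = 99.53
r = -38.8 / √(67.52 × 99.53) = -38.8 / 81.9772 ≈ -0.4733

-0.4733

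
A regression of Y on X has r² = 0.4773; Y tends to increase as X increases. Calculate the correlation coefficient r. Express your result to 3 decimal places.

0.691

|r| = √0.4773 = 0.691
The association is positive, so r = 0.691.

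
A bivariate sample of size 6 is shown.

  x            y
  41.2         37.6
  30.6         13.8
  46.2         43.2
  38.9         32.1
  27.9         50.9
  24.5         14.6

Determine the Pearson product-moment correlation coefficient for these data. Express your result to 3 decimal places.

0.450

n = 6, Σx = 209.3, Σy = 192.2, Σx² = 7660.11, Σy² = 7304.82, Σxy = 6993.74
nΣxy − ΣxΣy = 41962.44 − 40227.46 = 1734.98
nΣx² − (Σx)² = 45960.66 − 43806.49 = 2154.17; nΣy² − (Σy)² = 43828.92 − 36940.84 = 6888.08
r = 1734.98 / √(2154.17 × 6888.08) = 1734.98 / 3852.0248 ≈ 0.450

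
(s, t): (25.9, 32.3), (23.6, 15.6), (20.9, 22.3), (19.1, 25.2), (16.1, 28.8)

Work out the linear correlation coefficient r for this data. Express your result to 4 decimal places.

n = 5, Σs = 105.6, Σt = 124.2, Σs² = 2288.6, Σt² = 3248.42, Σst = 2615.8
nΣst − ΣsΣt = 13079 − 13115.52 = -36.52
nΣs² − (Σs)² = 11443 − 11151.36 = 291.64; nΣt² − (Σt)² = 16242.1 − 15425.64 = 816.46
r = -36.52 / √(291.64 × 816.46) = -36.52 / 487.9676 ≈ -0.0748

-0.0748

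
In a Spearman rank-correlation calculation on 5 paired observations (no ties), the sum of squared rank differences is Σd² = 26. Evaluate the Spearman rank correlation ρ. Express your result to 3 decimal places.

-0.300

ρ = 1 − 6Σd² / [n(n²−1)] = 1 − 6×26 / (5×24)
  = 1 − 156/120 = 1 − 1.3000 ≈ -0.300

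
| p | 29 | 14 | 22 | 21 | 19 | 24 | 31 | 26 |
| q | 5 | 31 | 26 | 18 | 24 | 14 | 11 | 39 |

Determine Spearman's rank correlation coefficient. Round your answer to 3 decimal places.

-0.548

Rank p: 7, 1, 4, 3, 2, 5, 8, 6
Rank q: 1, 7, 6, 4, 5, 3, 2, 8
d = rank(p) − rank(q): 6, -6, -2, -1, -3, 2, 6, -2; Σd² = 130
ρ = 1 − 6Σd² / [n(n²−1)] = 1 − 6×130 / (8×63) = 1 − 780/504 ≈ -0.548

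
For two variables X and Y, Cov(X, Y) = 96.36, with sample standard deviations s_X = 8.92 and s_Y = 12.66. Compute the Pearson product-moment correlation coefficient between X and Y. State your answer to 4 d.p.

r = Cov(X,Y) / (s_X · s_Y) = 96.36 / (8.92 × 12.66)
  = 96.36 / 112.9272 ≈ 0.8533

0.8533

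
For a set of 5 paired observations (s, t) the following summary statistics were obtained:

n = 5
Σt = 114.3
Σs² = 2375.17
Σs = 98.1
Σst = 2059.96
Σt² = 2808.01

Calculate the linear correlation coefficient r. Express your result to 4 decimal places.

r = (nΣst − ΣsΣt) / √[(nΣs² − (Σs)²)(nΣt² − (Σt)²)]
Numerator: 5×2059.96 − 98.1×114.3 = -913.03
Denominator: √[(11875.85 − 9623.61)(14040.05 − 13064.49)] = √[2252.24 × 975.56] = 1482.2939
r = -913.03 / 1482.2939 ≈ -0.6160

-0.6160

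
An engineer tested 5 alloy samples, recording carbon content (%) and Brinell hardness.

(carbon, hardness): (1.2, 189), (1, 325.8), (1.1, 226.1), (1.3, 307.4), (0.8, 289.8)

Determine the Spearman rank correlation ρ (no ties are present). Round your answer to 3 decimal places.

Rank carbon: 4, 2, 3, 5, 1
Rank hardness: 1, 5, 2, 4, 3
d = rank(carbon) − rank(hardness): 3, -3, 1, 1, -2; Σd² = 24
ρ = 1 − 6Σd² / [n(n²−1)] = 1 − 6×24 / (5×24) = 1 − 144/120 ≈ -0.200

-0.200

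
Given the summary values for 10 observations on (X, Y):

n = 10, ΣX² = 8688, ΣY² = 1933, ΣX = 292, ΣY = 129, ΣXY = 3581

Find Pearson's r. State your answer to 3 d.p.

-0.891

r = (nΣXY − ΣXΣY) / √[(nΣX² − (ΣX)²)(nΣY² − (ΣY)²)]
Numerator: 10×3581 − 292×129 = -1858
Denominator: √[(86880 − 85264)(19330 − 16641)] = √[1616 × 2689] = 2084.5681
r = -1858 / 2084.5681 ≈ -0.891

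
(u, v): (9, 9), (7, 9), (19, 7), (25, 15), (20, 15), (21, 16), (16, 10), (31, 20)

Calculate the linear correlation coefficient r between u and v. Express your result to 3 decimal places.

n = 8, Σu = 148, Σv = 101, Σu² = 3174, Σv² = 1417, Σuv = 2068
nΣuv − ΣuΣv = 16544 − 14948 = 1596
nΣu² − (Σu)² = 25392 − 21904 = 3488; nΣv² − (Σv)² = 11336 − 10201 = 1135
r = 1596 / √(3488 × 1135) = 1596 / 1989.6934 ≈ 0.802

0.802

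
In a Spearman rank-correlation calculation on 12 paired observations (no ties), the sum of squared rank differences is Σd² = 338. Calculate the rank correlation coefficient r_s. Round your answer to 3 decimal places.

-0.182

ρ = 1 − 6Σd² / [n(n²−1)] = 1 − 6×338 / (12×143)
  = 1 − 2028/1716 = 1 − 1.1818 ≈ -0.182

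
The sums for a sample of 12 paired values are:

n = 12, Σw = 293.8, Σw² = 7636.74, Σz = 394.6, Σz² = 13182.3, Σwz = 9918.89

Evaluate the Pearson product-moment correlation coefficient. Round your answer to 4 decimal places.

0.8517

r = (nΣwz − ΣwΣz) / √[(nΣw² − (Σw)²)(nΣz² − (Σz)²)]
Numerator: 12×9918.89 − 293.8×394.6 = 3093.2
Denominator: √[(91640.88 − 86318.44)(158187.6 − 155709.16)] = √[5322.44 × 2478.44] = 3631.9896
r = 3093.2 / 3631.9896 ≈ 0.8517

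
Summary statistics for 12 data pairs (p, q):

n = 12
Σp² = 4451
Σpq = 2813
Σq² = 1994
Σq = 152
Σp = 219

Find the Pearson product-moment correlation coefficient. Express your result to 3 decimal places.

0.221

r = (nΣpq − ΣpΣq) / √[(nΣp² − (Σp)²)(nΣq² − (Σq)²)]
Numerator: 12×2813 − 219×152 = 468
Denominator: √[(53412 − 47961)(23928 − 23104)] = √[5451 × 824] = 2119.3452
r = 468 / 2119.3452 ≈ 0.221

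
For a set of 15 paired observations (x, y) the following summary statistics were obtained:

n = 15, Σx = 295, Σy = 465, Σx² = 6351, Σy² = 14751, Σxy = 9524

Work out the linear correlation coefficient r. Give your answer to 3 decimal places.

0.882

r = (nΣxy − ΣxΣy) / √[(nΣx² − (Σx)²)(nΣy² − (Σy)²)]
Numerator: 15×9524 − 295×465 = 5685
Denominator: √[(95265 − 87025)(221265 − 216225)] = √[8240 × 5040] = 6444.3464
r = 5685 / 6444.3464 ≈ 0.882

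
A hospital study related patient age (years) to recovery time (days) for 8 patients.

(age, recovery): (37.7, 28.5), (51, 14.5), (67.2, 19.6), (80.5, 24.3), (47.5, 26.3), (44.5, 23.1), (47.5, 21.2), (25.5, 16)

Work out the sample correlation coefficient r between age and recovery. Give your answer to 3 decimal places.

n = 8, Σx = 401.4, Σy = 173.5, Σx² = 22161.38, Σy² = 3927.89, Σxy = 8779.42
nΣxy − ΣxΣy = 70235.36 − 69642.9 = 592.46
nΣx² − (Σx)² = 177291.04 − 161121.96 = 16169.08; nΣy² − (Σy)² = 31423.12 − 30102.25 = 1320.87
r = 592.46 / √(16169.08 × 1320.87) = 592.46 / 4621.3908 ≈ 0.128

0.128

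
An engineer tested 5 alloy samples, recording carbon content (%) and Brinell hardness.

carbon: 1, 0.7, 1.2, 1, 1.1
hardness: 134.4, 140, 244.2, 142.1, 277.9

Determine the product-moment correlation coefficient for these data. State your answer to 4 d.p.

n = 5, Σx = 5, Σy = 938.6, Σx² = 5.14, Σy² = 194717.82, Σxy = 973.23
nΣxy − ΣxΣy = 4866.15 − 4693 = 173.15
nΣx² − (Σx)² = 25.7 − 25 = 0.7; nΣy² − (Σy)² = 973589.1 − 880969.96 = 92619.14
r = 173.15 / √(0.7 × 92619.14) = 173.15 / 254.6240 ≈ 0.6800

0.6800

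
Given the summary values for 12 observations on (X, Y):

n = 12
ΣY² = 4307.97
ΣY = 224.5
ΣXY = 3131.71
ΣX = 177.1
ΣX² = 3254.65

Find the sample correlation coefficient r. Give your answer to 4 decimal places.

r = (nΣXY − ΣXΣY) / √[(nΣX² − (ΣX)²)(nΣY² − (ΣY)²)]
Numerator: 12×3131.71 − 177.1×224.5 = -2178.43
Denominator: √[(39055.8 − 31364.41)(51695.64 − 50400.25)] = √[7691.39 × 1295.39] = 3156.4774
r = -2178.43 / 3156.4774 ≈ -0.6901

-0.6901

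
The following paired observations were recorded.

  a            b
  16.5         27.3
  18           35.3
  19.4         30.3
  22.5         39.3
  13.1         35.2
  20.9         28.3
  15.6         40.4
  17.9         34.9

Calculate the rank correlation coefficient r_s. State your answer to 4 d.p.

-0.0952

Rank a: 3, 5, 6, 8, 1, 7, 2, 4
Rank b: 1, 6, 3, 7, 5, 2, 8, 4
d = rank(a) − rank(b): 2, -1, 3, 1, -4, 5, -6, 0; Σd² = 92
ρ = 1 − 6Σd² / [n(n²−1)] = 1 − 6×92 / (8×63) = 1 − 552/504 ≈ -0.0952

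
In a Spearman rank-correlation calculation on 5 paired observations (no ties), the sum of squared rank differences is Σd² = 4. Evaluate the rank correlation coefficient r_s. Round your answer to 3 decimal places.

ρ = 1 − 6Σd² / [n(n²−1)] = 1 − 6×4 / (5×24)
  = 1 − 24/120 = 1 − 0.2000 ≈ 0.800

0.800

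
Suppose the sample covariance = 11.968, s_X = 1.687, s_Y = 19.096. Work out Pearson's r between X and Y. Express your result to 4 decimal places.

0.3715

r = Cov(X,Y) / (s_X · s_Y) = 11.968 / (1.687 × 19.096)
  = 11.968 / 32.2150 ≈ 0.3715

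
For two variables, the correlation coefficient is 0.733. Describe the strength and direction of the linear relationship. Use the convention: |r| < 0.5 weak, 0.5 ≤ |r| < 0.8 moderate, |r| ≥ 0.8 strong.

moderate positive

r = 0.733 > 0 so the relationship is positive.
|r| = 0.733, which falls in the moderate range.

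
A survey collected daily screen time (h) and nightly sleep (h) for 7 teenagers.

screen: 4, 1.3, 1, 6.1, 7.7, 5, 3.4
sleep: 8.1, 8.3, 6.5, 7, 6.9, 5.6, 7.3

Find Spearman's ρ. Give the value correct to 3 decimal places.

-0.250

Rank screen: 4, 2, 1, 6, 7, 5, 3
Rank sleep: 6, 7, 2, 4, 3, 1, 5
d = rank(screen) − rank(sleep): -2, -5, -1, 2, 4, 4, -2; Σd² = 70
ρ = 1 − 6Σd² / [n(n²−1)] = 1 − 6×70 / (7×48) = 1 − 420/336 ≈ -0.250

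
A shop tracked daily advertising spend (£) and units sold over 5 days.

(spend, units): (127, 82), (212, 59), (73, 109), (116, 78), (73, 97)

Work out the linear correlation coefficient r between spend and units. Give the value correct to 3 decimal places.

-0.940

n = 5, Σx = 601, Σy = 425, Σx² = 85187, Σy² = 37579, Σxy = 47008
nΣxy − ΣxΣy = 235040 − 255425 = -20385
nΣx² − (Σx)² = 425935 − 361201 = 64734; nΣy² − (Σy)² = 187895 − 180625 = 7270
r = -20385 / √(64734 × 7270) = -20385 / 21693.6899 ≈ -0.940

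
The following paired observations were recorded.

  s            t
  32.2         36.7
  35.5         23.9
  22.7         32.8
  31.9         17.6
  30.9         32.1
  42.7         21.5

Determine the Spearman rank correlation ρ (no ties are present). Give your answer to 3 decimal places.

-0.371

Rank s: 4, 5, 1, 3, 2, 6
Rank t: 6, 3, 5, 1, 4, 2
d = rank(s) − rank(t): -2, 2, -4, 2, -2, 4; Σd² = 48
ρ = 1 − 6Σd² / [n(n²−1)] = 1 − 6×48 / (6×35) = 1 − 288/210 ≈ -0.371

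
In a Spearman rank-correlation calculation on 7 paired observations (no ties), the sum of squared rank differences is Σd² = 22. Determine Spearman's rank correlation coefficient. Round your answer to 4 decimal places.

ρ = 1 − 6Σd² / [n(n²−1)] = 1 − 6×22 / (7×48)
  = 1 − 132/336 = 1 − 0.39286 ≈ 0.6071

0.6071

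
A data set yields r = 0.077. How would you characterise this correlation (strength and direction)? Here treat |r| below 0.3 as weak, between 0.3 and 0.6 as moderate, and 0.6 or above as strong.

r = 0.077 > 0 so the relationship is positive.
|r| = 0.077, which falls in the weak range.

weak positive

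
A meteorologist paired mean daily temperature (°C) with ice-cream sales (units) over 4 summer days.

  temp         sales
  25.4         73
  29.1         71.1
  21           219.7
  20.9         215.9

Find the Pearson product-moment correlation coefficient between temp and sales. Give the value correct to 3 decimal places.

n = 4, Σx = 96.4, Σy = 579.7, Σx² = 2369.78, Σy² = 105265.11, Σxy = 13049.22
nΣxy − ΣxΣy = 52196.88 − 55883.08 = -3686.2
nΣx² − (Σx)² = 9479.12 − 9292.96 = 186.16; nΣy² − (Σy)² = 421060.44 − 336052.09 = 85008.35
r = -3686.2 / √(186.16 × 85008.35) = -3686.2 / 3978.0843 ≈ -0.927

-0.927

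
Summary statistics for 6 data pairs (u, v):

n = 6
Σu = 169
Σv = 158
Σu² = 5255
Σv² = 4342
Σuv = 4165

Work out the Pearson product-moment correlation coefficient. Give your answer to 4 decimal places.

-0.9525

r = (nΣuv − ΣuΣv) / √[(nΣu² − (Σu)²)(nΣv² − (Σv)²)]
Numerator: 6×4165 − 169×158 = -1712
Denominator: √[(31530 − 28561)(26052 − 24964)] = √[2969 × 1088] = 1797.2957
r = -1712 / 1797.2957 ≈ -0.9525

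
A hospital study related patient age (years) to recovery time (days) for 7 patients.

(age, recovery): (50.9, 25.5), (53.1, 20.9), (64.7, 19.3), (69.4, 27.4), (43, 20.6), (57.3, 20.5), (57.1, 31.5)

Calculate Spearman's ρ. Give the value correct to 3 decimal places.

Rank age: 2, 3, 6, 7, 1, 5, 4
Rank recovery: 5, 4, 1, 6, 3, 2, 7
d = rank(age) − rank(recovery): -3, -1, 5, 1, -2, 3, -3; Σd² = 58
ρ = 1 − 6Σd² / [n(n²−1)] = 1 − 6×58 / (7×48) = 1 − 348/336 ≈ -0.036

-0.036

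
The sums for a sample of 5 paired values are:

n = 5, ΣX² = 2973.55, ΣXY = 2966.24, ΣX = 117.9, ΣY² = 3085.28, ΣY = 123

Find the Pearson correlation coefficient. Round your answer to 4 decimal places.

0.6143

r = (nΣXY − ΣXΣY) / √[(nΣX² − (ΣX)²)(nΣY² − (ΣY)²)]
Numerator: 5×2966.24 − 117.9×123 = 329.5
Denominator: √[(14867.75 − 13900.41)(15426.4 − 15129)] = √[967.34 × 297.4] = 536.3645
r = 329.5 / 536.3645 ≈ 0.6143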